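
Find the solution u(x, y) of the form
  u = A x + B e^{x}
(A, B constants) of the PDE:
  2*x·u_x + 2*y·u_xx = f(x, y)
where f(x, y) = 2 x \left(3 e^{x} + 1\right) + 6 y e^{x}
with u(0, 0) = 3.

Answer: u(x, y) = x + 3 e^{x}

Derivation:
Substitute the ansatz u = A x + B e^{x} into the left-hand side.
Derivatives of the ansatz:
  u_x = A + B e^{x}
  u_xx = B e^{x}
Term by term:
  2*x·u_x = 2 A x + 2 B x e^{x}
  2*y·u_xx = 2 B y e^{x}
So the left-hand side equals
  2 A x + 2 B x e^{x} + 2 B y e^{x}
This must equal f(x, y) identically; expanded, f = 6 x e^{x} + 2 x + 6 y e^{x}.
Matching coefficients of the independent functions:
  [x]:  2 A = 2
  [x e^{x}, y e^{x}]:  2 B = 6
Solving: A = 1, B = 3.
Check against the point condition:
  u(0, 0) = 3  ⟹  B = 3  ✓
Hence u(x, y) = x + 3 e^{x}.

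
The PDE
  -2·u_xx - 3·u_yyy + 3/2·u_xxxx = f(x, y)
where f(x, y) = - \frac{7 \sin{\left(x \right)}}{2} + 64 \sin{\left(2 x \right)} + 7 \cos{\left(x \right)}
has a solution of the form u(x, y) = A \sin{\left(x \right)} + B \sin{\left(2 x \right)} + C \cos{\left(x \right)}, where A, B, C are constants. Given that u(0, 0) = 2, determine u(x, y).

Substitute the ansatz u = A \sin{\left(x \right)} + B \sin{\left(2 x \right)} + C \cos{\left(x \right)} into the left-hand side.
Derivatives of the ansatz:
  u_xx = - A \sin{\left(x \right)} - 4 B \sin{\left(2 x \right)} - C \cos{\left(x \right)}
  u_yyy = 0
  u_xxxx = A \sin{\left(x \right)} + 16 B \sin{\left(2 x \right)} + C \cos{\left(x \right)}
Term by term:
  -2·u_xx = 2 A \sin{\left(x \right)} + 8 B \sin{\left(2 x \right)} + 2 C \cos{\left(x \right)}
  -3·u_yyy = 0
  3/2·u_xxxx = \frac{3 A \sin{\left(x \right)}}{2} + 24 B \sin{\left(2 x \right)} + \frac{3 C \cos{\left(x \right)}}{2}
So the left-hand side equals
  \frac{7 A \sin{\left(x \right)}}{2} + 32 B \sin{\left(2 x \right)} + \frac{7 C \cos{\left(x \right)}}{2}
This must equal f(x, y) = - \frac{7 \sin{\left(x \right)}}{2} + 64 \sin{\left(2 x \right)} + 7 \cos{\left(x \right)} identically.
Matching coefficients of the independent functions:
  [\sin{\left(x \right)}]:  \frac{7 A}{2} = - \frac{7}{2}
  [\sin{\left(2 x \right)}]:  32 B = 64
  [\cos{\left(x \right)}]:  \frac{7 C}{2} = 7
Solving: A = -1, B = 2, C = 2.
Check against the point condition:
  u(0, 0) = 2  ⟹  C = 2  ✓
Hence u(x, y) = - \sin{\left(x \right)} + 2 \sin{\left(2 x \right)} + 2 \cos{\left(x \right)}.

Answer: u(x, y) = - \sin{\left(x \right)} + 2 \sin{\left(2 x \right)} + 2 \cos{\left(x \right)}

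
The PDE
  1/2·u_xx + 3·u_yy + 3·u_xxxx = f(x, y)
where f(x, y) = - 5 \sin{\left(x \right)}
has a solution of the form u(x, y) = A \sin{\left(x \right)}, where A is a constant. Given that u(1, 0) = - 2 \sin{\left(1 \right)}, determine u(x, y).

Answer: u(x, y) = - 2 \sin{\left(x \right)}

Derivation:
Substitute the ansatz u = A \sin{\left(x \right)} into the left-hand side.
Derivatives of the ansatz:
  u_xx = - A \sin{\left(x \right)}
  u_yy = 0
  u_xxxx = A \sin{\left(x \right)}
Term by term:
  1/2·u_xx = - \frac{A \sin{\left(x \right)}}{2}
  3·u_yy = 0
  3·u_xxxx = 3 A \sin{\left(x \right)}
So the left-hand side equals
  \frac{5 A \sin{\left(x \right)}}{2}
This must equal f(x, y) = - 5 \sin{\left(x \right)} identically.
Matching coefficients of the independent functions:
  [\sin{\left(x \right)}]:  \frac{5 A}{2} = -5
Solving: A = -2.
Check against the point condition:
  u(1, 0) = - 2 \sin{\left(1 \right)}  ⟹  A \sin{\left(1 \right)} = - 2 \sin{\left(1 \right)}  ✓
Hence u(x, y) = - 2 \sin{\left(x \right)}.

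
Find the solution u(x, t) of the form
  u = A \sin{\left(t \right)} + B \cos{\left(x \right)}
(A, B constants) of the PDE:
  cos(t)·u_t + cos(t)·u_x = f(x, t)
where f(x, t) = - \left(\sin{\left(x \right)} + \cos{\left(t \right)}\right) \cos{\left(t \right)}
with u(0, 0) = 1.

Substitute the ansatz u = A \sin{\left(t \right)} + B \cos{\left(x \right)} into the left-hand side.
Derivatives of the ansatz:
  u_t = A \cos{\left(t \right)}
  u_x = - B \sin{\left(x \right)}
Term by term:
  cos(t)·u_t = A \cos^{2}{\left(t \right)}
  cos(t)·u_x = - B \sin{\left(x \right)} \cos{\left(t \right)}
So the left-hand side equals
  A \cos^{2}{\left(t \right)} - B \sin{\left(x \right)} \cos{\left(t \right)}
This must equal f(x, t) identically; expanded, f = - \sin{\left(x \right)} \cos{\left(t \right)} - \cos^{2}{\left(t \right)}.
Matching coefficients of the independent functions:
  [\sin{\left(x \right)} \cos{\left(t \right)}]:  - B = -1
  [\cos^{2}{\left(t \right)}]:  A = -1
Solving: A = -1, B = 1.
Check against the point condition:
  u(0, 0) = 1  ⟹  B = 1  ✓
Hence u(x, t) = - \sin{\left(t \right)} + \cos{\left(x \right)}.

Answer: u(x, t) = - \sin{\left(t \right)} + \cos{\left(x \right)}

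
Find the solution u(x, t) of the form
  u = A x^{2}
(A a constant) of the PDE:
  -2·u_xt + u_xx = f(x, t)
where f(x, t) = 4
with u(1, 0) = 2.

Substitute the ansatz u = A x^{2} into the left-hand side.
Derivatives of the ansatz:
  u_xt = 0
  u_xx = 2 A
Term by term:
  -2·u_xt = 0
  u_xx = 2 A
So the left-hand side equals
  2 A
This must equal f(x, t) = 4 identically.
Matching coefficients of the independent functions:
  [constant term]:  2 A = 4
Solving: A = 2.
Check against the point condition:
  u(1, 0) = 2  ⟹  A = 2  ✓
Hence u(x, t) = 2 x^{2}.

Answer: u(x, t) = 2 x^{2}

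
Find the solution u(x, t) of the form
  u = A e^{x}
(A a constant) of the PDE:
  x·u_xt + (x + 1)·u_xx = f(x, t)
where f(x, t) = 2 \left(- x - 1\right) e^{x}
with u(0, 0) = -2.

Substitute the ansatz u = A e^{x} into the left-hand side.
Derivatives of the ansatz:
  u_xt = 0
  u_xx = A e^{x}
Term by term:
  x·u_xt = 0
  (x + 1)·u_xx = A x e^{x} + A e^{x}
So the left-hand side equals
  A x e^{x} + A e^{x}
This must equal f(x, t) identically; expanded, f = - 2 x e^{x} - 2 e^{x}.
Matching coefficients of the independent functions:
  [x e^{x}, e^{x}]:  A = -2
Solving: A = -2.
Check against the point condition:
  u(0, 0) = -2  ⟹  A = -2  ✓
Hence u(x, t) = - 2 e^{x}.

Answer: u(x, t) = - 2 e^{x}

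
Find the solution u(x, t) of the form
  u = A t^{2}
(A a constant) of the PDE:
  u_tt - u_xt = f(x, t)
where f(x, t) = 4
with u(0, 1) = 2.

Answer: u(x, t) = 2 t^{2}

Derivation:
Substitute the ansatz u = A t^{2} into the left-hand side.
Derivatives of the ansatz:
  u_tt = 2 A
  u_xt = 0
Term by term:
  u_tt = 2 A
  -u_xt = 0
So the left-hand side equals
  2 A
This must equal f(x, t) = 4 identically.
Matching coefficients of the independent functions:
  [constant term]:  2 A = 4
Solving: A = 2.
Check against the point condition:
  u(0, 1) = 2  ⟹  A = 2  ✓
Hence u(x, t) = 2 t^{2}.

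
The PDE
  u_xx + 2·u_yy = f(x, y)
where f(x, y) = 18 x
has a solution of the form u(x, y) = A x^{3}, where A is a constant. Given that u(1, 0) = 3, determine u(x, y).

Substitute the ansatz u = A x^{3} into the left-hand side.
Derivatives of the ansatz:
  u_xx = 6 A x
  u_yy = 0
Term by term:
  u_xx = 6 A x
  2·u_yy = 0
So the left-hand side equals
  6 A x
This must equal f(x, y) = 18 x identically.
Matching coefficients of the independent functions:
  [x]:  6 A = 18
Solving: A = 3.
Check against the point condition:
  u(1, 0) = 3  ⟹  A = 3  ✓
Hence u(x, y) = 3 x^{3}.

Answer: u(x, y) = 3 x^{3}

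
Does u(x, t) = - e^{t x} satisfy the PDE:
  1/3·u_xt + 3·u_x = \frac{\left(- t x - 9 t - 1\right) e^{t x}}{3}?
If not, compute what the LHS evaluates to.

Evaluate each term of the left-hand side for u = - e^{t x}.
Derivatives:
  u_xt = - t x e^{t x} - e^{t x}
  u_x = - t e^{t x}
Terms:
  1/3·u_xt = \frac{\left(- t x - 1\right) e^{t x}}{3}
  3·u_x = - 3 t e^{t x}
Sum: LHS = \frac{\left(- t x - 9 t - 1\right) e^{t x}}{3}
This is exactly the given right-hand side, so u is a solution.

Answer: Yes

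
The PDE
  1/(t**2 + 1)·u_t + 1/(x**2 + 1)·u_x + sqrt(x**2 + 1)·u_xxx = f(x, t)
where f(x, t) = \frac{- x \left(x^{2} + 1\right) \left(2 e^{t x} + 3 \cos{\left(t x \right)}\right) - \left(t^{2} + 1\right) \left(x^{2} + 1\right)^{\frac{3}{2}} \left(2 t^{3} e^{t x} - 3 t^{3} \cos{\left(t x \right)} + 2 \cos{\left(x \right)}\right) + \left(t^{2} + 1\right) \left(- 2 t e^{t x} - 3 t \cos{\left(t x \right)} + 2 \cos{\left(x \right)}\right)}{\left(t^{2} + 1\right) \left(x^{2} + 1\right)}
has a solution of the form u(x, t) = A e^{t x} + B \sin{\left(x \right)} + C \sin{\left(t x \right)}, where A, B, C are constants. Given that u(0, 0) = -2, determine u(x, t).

Answer: u(x, t) = - 2 e^{t x} + 2 \sin{\left(x \right)} - 3 \sin{\left(t x \right)}

Derivation:
Substitute the ansatz u = A e^{t x} + B \sin{\left(x \right)} + C \sin{\left(t x \right)} into the left-hand side.
Derivatives of the ansatz:
  u_t = A x e^{t x} + C x \cos{\left(t x \right)}
  u_x = A t e^{t x} + B \cos{\left(x \right)} + C t \cos{\left(t x \right)}
  u_xxx = A t^{3} e^{t x} - B \cos{\left(x \right)} - C t^{3} \cos{\left(t x \right)}
Term by term:
  1/(t**2 + 1)·u_t = \frac{A x e^{t x}}{t^{2} + 1} + \frac{C x \cos{\left(t x \right)}}{t^{2} + 1}
  1/(x**2 + 1)·u_x = \frac{A t e^{t x}}{x^{2} + 1} + \frac{B \cos{\left(x \right)}}{x^{2} + 1} + \frac{C t \cos{\left(t x \right)}}{x^{2} + 1}
  sqrt(x**2 + 1)·u_xxx = A t^{3} \sqrt{x^{2} + 1} e^{t x} - B \sqrt{x^{2} + 1} \cos{\left(x \right)} - C t^{3} \sqrt{x^{2} + 1} \cos{\left(t x \right)}
So the left-hand side equals
  A t^{3} \sqrt{x^{2} + 1} e^{t x} + \frac{A t e^{t x}}{x^{2} + 1} + \frac{A x e^{t x}}{t^{2} + 1} - B \sqrt{x^{2} + 1} \cos{\left(x \right)} + \frac{B \cos{\left(x \right)}}{x^{2} + 1} - C t^{3} \sqrt{x^{2} + 1} \cos{\left(t x \right)} + \frac{C t \cos{\left(t x \right)}}{x^{2} + 1} + \frac{C x \cos{\left(t x \right)}}{t^{2} + 1}
This must equal f(x, t) identically; expanded, f = - 2 t^{3} \sqrt{x^{2} + 1} e^{t x} + 3 t^{3} \sqrt{x^{2} + 1} \cos{\left(t x \right)} - \frac{2 t e^{t x}}{x^{2} + 1} - \frac{3 t \cos{\left(t x \right)}}{x^{2} + 1} - \frac{2 x e^{t x}}{t^{2} + 1} - \frac{3 x \cos{\left(t x \right)}}{t^{2} + 1} - 2 \sqrt{x^{2} + 1} \cos{\left(x \right)} + \frac{2 \cos{\left(x \right)}}{x^{2} + 1}.
Matching coefficients of the independent functions:
  [\frac{\cos{\left(x \right)}}{x^{2} + 1}]:  B = 2
  [\sqrt{x^{2} + 1} \cos{\left(x \right)}]:  - B = -2
  [\frac{t e^{t x}}{x^{2} + 1}, t^{3} \sqrt{x^{2} + 1} e^{t x}, \frac{x e^{t x}}{t^{2} + 1}]:  A = -2
  [\frac{t \cos{\left(t x \right)}}{x^{2} + 1}, \frac{x \cos{\left(t x \right)}}{t^{2} + 1}]:  C = -3
  [t^{3} \sqrt{x^{2} + 1} \cos{\left(t x \right)}]:  - C = 3
Solving: A = -2, B = 2, C = -3.
Check against the point condition:
  u(0, 0) = -2  ⟹  A = -2  ✓
Hence u(x, t) = - 2 e^{t x} + 2 \sin{\left(x \right)} - 3 \sin{\left(t x \right)}.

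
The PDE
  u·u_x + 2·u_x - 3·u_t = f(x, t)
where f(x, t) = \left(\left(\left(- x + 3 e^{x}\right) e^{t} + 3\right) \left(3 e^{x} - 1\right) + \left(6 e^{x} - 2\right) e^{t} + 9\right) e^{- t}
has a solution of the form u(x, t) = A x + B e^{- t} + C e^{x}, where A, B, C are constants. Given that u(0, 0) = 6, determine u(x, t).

Substitute the ansatz u = A x + B e^{- t} + C e^{x} into the left-hand side.
Derivatives of the ansatz:
  u_x = A + C e^{x}
  u_t = - B e^{- t}
Term by term:
  u·u_x = A^{2} x + A B e^{- t} + A C x e^{x} + A C e^{x} + B C e^{- t} e^{x} + C^{2} e^{2 x}
  2·u_x = 2 A + 2 C e^{x}
  -3·u_t = 3 B e^{- t}
So the left-hand side equals
  A^{2} x + A B e^{- t} + A C x e^{x} + A C e^{x} + 2 A + B C e^{- t} e^{x} + 3 B e^{- t} + C^{2} e^{2 x} + 2 C e^{x}
This must equal f(x, t) identically; expanded, f = - 3 x e^{x} + x + 9 e^{2 x} + 3 e^{x} - 2 + 9 e^{- t} e^{x} + 6 e^{- t}.
Matching coefficients of the independent functions:
  [constant term]:  2 A = -2
  [x]:  A^{2} = 1
  [x e^{x}]:  A C = -3
  [e^{- t} e^{x}]:  B C = 9
  [e^{- t}]:  A B + 3 B = 6
  [e^{x}]:  A C + 2 C = 3
  [e^{2 x}]:  C^{2} = 9
Solving: A = -1, B = 3, C = 3.
Check against the point condition:
  u(0, 0) = 6  ⟹  B + C = 6  ✓
Hence u(x, t) = - x + 3 e^{x} + 3 e^{- t}.

Answer: u(x, t) = - x + 3 e^{x} + 3 e^{- t}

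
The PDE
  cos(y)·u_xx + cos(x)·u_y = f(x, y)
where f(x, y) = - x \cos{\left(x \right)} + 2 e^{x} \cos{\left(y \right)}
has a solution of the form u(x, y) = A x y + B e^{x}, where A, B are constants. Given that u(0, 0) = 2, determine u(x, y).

Answer: u(x, y) = - x y + 2 e^{x}

Derivation:
Substitute the ansatz u = A x y + B e^{x} into the left-hand side.
Derivatives of the ansatz:
  u_xx = B e^{x}
  u_y = A x
Term by term:
  cos(y)·u_xx = B e^{x} \cos{\left(y \right)}
  cos(x)·u_y = A x \cos{\left(x \right)}
So the left-hand side equals
  A x \cos{\left(x \right)} + B e^{x} \cos{\left(y \right)}
This must equal f(x, y) = - x \cos{\left(x \right)} + 2 e^{x} \cos{\left(y \right)} identically.
Matching coefficients of the independent functions:
  [x \cos{\left(x \right)}]:  A = -1
  [e^{x} \cos{\left(y \right)}]:  B = 2
Solving: A = -1, B = 2.
Check against the point condition:
  u(0, 0) = 2  ⟹  B = 2  ✓
Hence u(x, y) = - x y + 2 e^{x}.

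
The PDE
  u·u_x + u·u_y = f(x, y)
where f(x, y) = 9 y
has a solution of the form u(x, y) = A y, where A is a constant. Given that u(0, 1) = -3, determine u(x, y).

Answer: u(x, y) = - 3 y

Derivation:
Substitute the ansatz u = A y into the left-hand side.
Derivatives of the ansatz:
  u_x = 0
  u_y = A
Term by term:
  u·u_x = 0
  u·u_y = A^{2} y
So the left-hand side equals
  A^{2} y
This must equal f(x, y) = 9 y identically.
Matching coefficients of the independent functions:
  [y]:  A^{2} = 9
These equations allow (A) = (-3) or (3).
Impose the point condition(s):
  u(0, 1) = -3  ⟹  A = -3
Only A = -3 satisfies everything.
Hence u(x, y) = - 3 y.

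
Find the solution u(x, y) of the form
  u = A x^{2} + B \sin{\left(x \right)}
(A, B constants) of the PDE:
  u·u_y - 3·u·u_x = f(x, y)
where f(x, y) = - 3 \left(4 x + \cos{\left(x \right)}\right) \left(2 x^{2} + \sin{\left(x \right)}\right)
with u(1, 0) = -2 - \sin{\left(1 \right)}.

Substitute the ansatz u = A x^{2} + B \sin{\left(x \right)} into the left-hand side.
Derivatives of the ansatz:
  u_y = 0
  u_x = 2 A x + B \cos{\left(x \right)}
Term by term:
  u·u_y = 0
  -3·u·u_x = - 6 A^{2} x^{3} - 3 A B x^{2} \cos{\left(x \right)} - 6 A B x \sin{\left(x \right)} - 3 B^{2} \sin{\left(x \right)} \cos{\left(x \right)}
So the left-hand side equals
  - 6 A^{2} x^{3} - 3 A B x^{2} \cos{\left(x \right)} - 6 A B x \sin{\left(x \right)} - 3 B^{2} \sin{\left(x \right)} \cos{\left(x \right)}
This must equal f(x, y) identically; expanded, f = - 24 x^{3} - 6 x^{2} \cos{\left(x \right)} - 12 x \sin{\left(x \right)} - 3 \sin{\left(x \right)} \cos{\left(x \right)}.
Matching coefficients of the independent functions:
  [x^{3}]:  - 6 A^{2} = -24
  [x \sin{\left(x \right)}]:  - 6 A B = -12
  [x^{2} \cos{\left(x \right)}]:  - 3 A B = -6
  [\sin{\left(x \right)} \cos{\left(x \right)}]:  - 3 B^{2} = -3
These equations allow (A, B) = (-2, -1) or (2, 1).
Impose the point condition(s):
  u(1, 0) = -2 - \sin{\left(1 \right)}  ⟹  A + B \sin{\left(1 \right)} = -2 - \sin{\left(1 \right)}
Only A = -2, B = -1 satisfies everything.
Hence u(x, y) = - 2 x^{2} - \sin{\left(x \right)}.

Answer: u(x, y) = - 2 x^{2} - \sin{\left(x \right)}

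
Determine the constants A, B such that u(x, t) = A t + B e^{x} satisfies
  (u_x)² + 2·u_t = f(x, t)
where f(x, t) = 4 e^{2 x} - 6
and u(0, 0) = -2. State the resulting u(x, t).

Substitute the ansatz u = A t + B e^{x} into the left-hand side.
Derivatives of the ansatz:
  u_x = B e^{x}
  u_t = A
Term by term:
  (u_x)² = B^{2} e^{2 x}
  2·u_t = 2 A
So the left-hand side equals
  2 A + B^{2} e^{2 x}
This must equal f(x, t) = 4 e^{2 x} - 6 identically.
Matching coefficients of the independent functions:
  [constant term]:  2 A = -6
  [e^{2 x}]:  B^{2} = 4
These equations allow (A, B) = (-3, -2) or (-3, 2).
Impose the point condition(s):
  u(0, 0) = -2  ⟹  B = -2
Only A = -3, B = -2 satisfies everything.
Hence u(x, t) = - 3 t - 2 e^{x}.

Answer: u(x, t) = - 3 t - 2 e^{x}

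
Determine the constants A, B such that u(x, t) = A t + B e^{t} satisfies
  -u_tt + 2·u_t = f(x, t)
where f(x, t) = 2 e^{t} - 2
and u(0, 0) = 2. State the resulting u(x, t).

Substitute the ansatz u = A t + B e^{t} into the left-hand side.
Derivatives of the ansatz:
  u_tt = B e^{t}
  u_t = A + B e^{t}
Term by term:
  -u_tt = - B e^{t}
  2·u_t = 2 A + 2 B e^{t}
So the left-hand side equals
  2 A + B e^{t}
This must equal f(x, t) = 2 e^{t} - 2 identically.
Matching coefficients of the independent functions:
  [constant term]:  2 A = -2
  [e^{t}]:  B = 2
Solving: A = -1, B = 2.
Check against the point condition:
  u(0, 0) = 2  ⟹  B = 2  ✓
Hence u(x, t) = - t + 2 e^{t}.

Answer: u(x, t) = - t + 2 e^{t}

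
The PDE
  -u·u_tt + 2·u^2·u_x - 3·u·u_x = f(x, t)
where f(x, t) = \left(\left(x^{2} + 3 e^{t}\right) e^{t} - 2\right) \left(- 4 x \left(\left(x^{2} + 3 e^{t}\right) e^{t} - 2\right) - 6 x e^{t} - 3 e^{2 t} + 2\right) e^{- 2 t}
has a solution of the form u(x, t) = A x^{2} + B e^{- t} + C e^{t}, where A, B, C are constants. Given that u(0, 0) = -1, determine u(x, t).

Answer: u(x, t) = - x^{2} - 3 e^{t} + 2 e^{- t}

Derivation:
Substitute the ansatz u = A x^{2} + B e^{- t} + C e^{t} into the left-hand side.
Derivatives of the ansatz:
  u_tt = B e^{- t} + C e^{t}
  u_x = 2 A x
Term by term:
  -u·u_tt = - A B x^{2} e^{- t} - A C x^{2} e^{t} - B^{2} e^{- 2 t} - 2 B C - C^{2} e^{2 t}
  2·u^2·u_x = 4 A^{3} x^{5} + 8 A^{2} B x^{3} e^{- t} + 8 A^{2} C x^{3} e^{t} + 4 A B^{2} x e^{- 2 t} + 8 A B C x + 4 A C^{2} x e^{2 t}
  -3·u·u_x = - 6 A^{2} x^{3} - 6 A B x e^{- t} - 6 A C x e^{t}
So the left-hand side equals
  4 A^{3} x^{5} + 8 A^{2} B x^{3} e^{- t} + 8 A^{2} C x^{3} e^{t} - 6 A^{2} x^{3} + 4 A B^{2} x e^{- 2 t} + 8 A B C x - A B x^{2} e^{- t} - 6 A B x e^{- t} + 4 A C^{2} x e^{2 t} - A C x^{2} e^{t} - 6 A C x e^{t} - B^{2} e^{- 2 t} - 2 B C - C^{2} e^{2 t}
This must equal f(x, t) identically; expanded, f = - 4 x^{5} - 24 x^{3} e^{t} - 6 x^{3} + 16 x^{3} e^{- t} - 3 x^{2} e^{t} + 2 x^{2} e^{- t} - 36 x e^{2 t} - 18 x e^{t} + 48 x + 12 x e^{- t} - 16 x e^{- 2 t} - 9 e^{2 t} + 12 - 4 e^{- 2 t}.
Matching coefficients of the independent functions:
  [constant term]:  - 2 B C = 12
  [x]:  8 A B C = 48
  [x^{3}]:  - 6 A^{2} = -6
  [x^{5}]:  4 A^{3} = -4
  [x e^{- 2 t}]:  4 A B^{2} = -16
  [x e^{- t}]:  - 6 A B = 12
  [x e^{t}]:  - 6 A C = -18
  [x e^{2 t}]:  4 A C^{2} = -36
  [x^{2} e^{- t}]:  - A B = 2
  [x^{2} e^{t}]:  - A C = -3
  [x^{3} e^{- t}]:  8 A^{2} B = 16
  [x^{3} e^{t}]:  8 A^{2} C = -24
  [e^{- 2 t}]:  - B^{2} = -4
  [e^{2 t}]:  - C^{2} = -9
Solving: A = -1, B = 2, C = -3.
Check against the point condition:
  u(0, 0) = -1  ⟹  B + C = -1  ✓
Hence u(x, t) = - x^{2} - 3 e^{t} + 2 e^{- t}.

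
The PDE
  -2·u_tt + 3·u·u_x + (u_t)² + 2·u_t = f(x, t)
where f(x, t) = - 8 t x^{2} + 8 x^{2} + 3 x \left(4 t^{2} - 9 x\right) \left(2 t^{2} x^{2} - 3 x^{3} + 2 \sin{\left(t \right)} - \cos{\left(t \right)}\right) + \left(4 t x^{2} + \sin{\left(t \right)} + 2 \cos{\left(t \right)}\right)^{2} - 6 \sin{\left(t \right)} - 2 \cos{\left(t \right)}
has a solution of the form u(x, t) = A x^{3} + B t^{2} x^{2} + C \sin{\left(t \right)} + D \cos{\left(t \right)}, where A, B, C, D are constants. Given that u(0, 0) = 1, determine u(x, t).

Substitute the ansatz u = A x^{3} + B t^{2} x^{2} + C \sin{\left(t \right)} + D \cos{\left(t \right)} into the left-hand side.
Derivatives of the ansatz:
  u_tt = 2 B x^{2} - C \sin{\left(t \right)} - D \cos{\left(t \right)}
  u_x = 3 A x^{2} + 2 B t^{2} x
  u_t = 2 B t x^{2} + C \cos{\left(t \right)} - D \sin{\left(t \right)}
Term by term:
  -2·u_tt = - 4 B x^{2} + 2 C \sin{\left(t \right)} + 2 D \cos{\left(t \right)}
  3·u·u_x = 9 A^{2} x^{5} + 15 A B t^{2} x^{4} + 9 A C x^{2} \sin{\left(t \right)} + 9 A D x^{2} \cos{\left(t \right)} + 6 B^{2} t^{4} x^{3} + 6 B C t^{2} x \sin{\left(t \right)} + 6 B D t^{2} x \cos{\left(t \right)}
  (u_t)² = 4 B^{2} t^{2} x^{4} + 4 B C t x^{2} \cos{\left(t \right)} - 4 B D t x^{2} \sin{\left(t \right)} + C^{2} \cos^{2}{\left(t \right)} - 2 C D \sin{\left(t \right)} \cos{\left(t \right)} + D^{2} \sin^{2}{\left(t \right)}
  2·u_t = 4 B t x^{2} + 2 C \cos{\left(t \right)} - 2 D \sin{\left(t \right)}
So the left-hand side equals
  9 A^{2} x^{5} + 15 A B t^{2} x^{4} + 9 A C x^{2} \sin{\left(t \right)} + 9 A D x^{2} \cos{\left(t \right)} + 6 B^{2} t^{4} x^{3} + 4 B^{2} t^{2} x^{4} + 6 B C t^{2} x \sin{\left(t \right)} + 4 B C t x^{2} \cos{\left(t \right)} + 6 B D t^{2} x \cos{\left(t \right)} - 4 B D t x^{2} \sin{\left(t \right)} + 4 B t x^{2} - 4 B x^{2} + C^{2} \cos^{2}{\left(t \right)} - 2 C D \sin{\left(t \right)} \cos{\left(t \right)} + 2 C \sin{\left(t \right)} + 2 C \cos{\left(t \right)} + D^{2} \sin^{2}{\left(t \right)} - 2 D \sin{\left(t \right)} + 2 D \cos{\left(t \right)}
This must equal f(x, t) identically; expanded, f = 24 t^{4} x^{3} - 74 t^{2} x^{4} + 24 t^{2} x \sin{\left(t \right)} - 12 t^{2} x \cos{\left(t \right)} + 8 t x^{2} \sin{\left(t \right)} + 16 t x^{2} \cos{\left(t \right)} - 8 t x^{2} + 81 x^{5} - 54 x^{2} \sin{\left(t \right)} + 27 x^{2} \cos{\left(t \right)} + 8 x^{2} + \sin^{2}{\left(t \right)} + 4 \sin{\left(t \right)} \cos{\left(t \right)} - 6 \sin{\left(t \right)} + 4 \cos^{2}{\left(t \right)} - 2 \cos{\left(t \right)}.
Matching coefficients of the independent functions:
(each divided by its leading coefficient; functions giving the same equation are listed together)
  [x^{2}, t x^{2}]:  B + 2 = 0
  [x^{5}]:  A^{2} - 9 = 0
  [t^{2} x^{4}]:  A B + \frac{4 B^{2}}{15} + \frac{74}{15} = 0
  [t^{4} x^{3}]:  B^{2} - 4 = 0
  [x^{2} \sin{\left(t \right)}]:  A C + 6 = 0
  [x^{2} \cos{\left(t \right)}]:  A D - 3 = 0
  [\sin{\left(t \right)} \cos{\left(t \right)}]:  C D + 2 = 0
  [t x^{2} \sin{\left(t \right)}, t^{2} x \cos{\left(t \right)}]:  B D + 2 = 0
  [t x^{2} \cos{\left(t \right)}, t^{2} x \sin{\left(t \right)}]:  B C - 4 = 0
  [\sin{\left(t \right)}]:  C - D + 3 = 0
  [\sin^{2}{\left(t \right)}]:  D^{2} - 1 = 0
  [\cos{\left(t \right)}]:  C + D + 1 = 0
  [\cos^{2}{\left(t \right)}]:  C^{2} - 4 = 0
Solving: A = 3, B = -2, C = -2, D = 1.
Check against the point condition:
  u(0, 0) = 1  ⟹  D = 1  ✓
Hence u(x, t) = - 2 t^{2} x^{2} + 3 x^{3} - 2 \sin{\left(t \right)} + \cos{\left(t \right)}.

Answer: u(x, t) = - 2 t^{2} x^{2} + 3 x^{3} - 2 \sin{\left(t \right)} + \cos{\left(t \right)}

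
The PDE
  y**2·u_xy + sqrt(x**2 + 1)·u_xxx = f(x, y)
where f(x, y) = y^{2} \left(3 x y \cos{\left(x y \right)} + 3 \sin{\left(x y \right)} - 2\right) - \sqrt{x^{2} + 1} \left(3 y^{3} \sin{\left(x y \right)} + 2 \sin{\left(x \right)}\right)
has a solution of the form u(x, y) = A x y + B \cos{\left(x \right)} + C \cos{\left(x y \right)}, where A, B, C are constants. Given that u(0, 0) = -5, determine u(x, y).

Substitute the ansatz u = A x y + B \cos{\left(x \right)} + C \cos{\left(x y \right)} into the left-hand side.
Derivatives of the ansatz:
  u_xy = A - C x y \cos{\left(x y \right)} - C \sin{\left(x y \right)}
  u_xxx = B \sin{\left(x \right)} + C y^{3} \sin{\left(x y \right)}
Term by term:
  y**2·u_xy = A y^{2} - C x y^{3} \cos{\left(x y \right)} - C y^{2} \sin{\left(x y \right)}
  sqrt(x**2 + 1)·u_xxx = B \sqrt{x^{2} + 1} \sin{\left(x \right)} + C y^{3} \sqrt{x^{2} + 1} \sin{\left(x y \right)}
So the left-hand side equals
  A y^{2} + B \sqrt{x^{2} + 1} \sin{\left(x \right)} - C x y^{3} \cos{\left(x y \right)} + C y^{3} \sqrt{x^{2} + 1} \sin{\left(x y \right)} - C y^{2} \sin{\left(x y \right)}
This must equal f(x, y) identically; expanded, f = 3 x y^{3} \cos{\left(x y \right)} - 3 y^{3} \sqrt{x^{2} + 1} \sin{\left(x y \right)} + 3 y^{2} \sin{\left(x y \right)} - 2 y^{2} - 2 \sqrt{x^{2} + 1} \sin{\left(x \right)}.
Matching coefficients of the independent functions:
  [y^{2}]:  A = -2
  [y^{2} \sin{\left(x y \right)}, x y^{3} \cos{\left(x y \right)}]:  - C = 3
  [\sqrt{x^{2} + 1} \sin{\left(x \right)}]:  B = -2
  [y^{3} \sqrt{x^{2} + 1} \sin{\left(x y \right)}]:  C = -3
Solving: A = -2, B = -2, C = -3.
Check against the point condition:
  u(0, 0) = -5  ⟹  B + C = -5  ✓
Hence u(x, y) = - 2 x y - 2 \cos{\left(x \right)} - 3 \cos{\left(x y \right)}.

Answer: u(x, y) = - 2 x y - 2 \cos{\left(x \right)} - 3 \cos{\left(x y \right)}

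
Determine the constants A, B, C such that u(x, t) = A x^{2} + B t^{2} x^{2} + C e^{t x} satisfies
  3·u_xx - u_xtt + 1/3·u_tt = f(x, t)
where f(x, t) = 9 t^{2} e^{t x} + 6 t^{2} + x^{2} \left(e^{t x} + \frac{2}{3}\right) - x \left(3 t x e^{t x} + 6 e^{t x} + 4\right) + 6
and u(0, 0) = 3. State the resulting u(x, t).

Substitute the ansatz u = A x^{2} + B t^{2} x^{2} + C e^{t x} into the left-hand side.
Derivatives of the ansatz:
  u_xx = 2 A + 2 B t^{2} + C t^{2} e^{t x}
  u_xtt = 4 B x + C t x^{2} e^{t x} + 2 C x e^{t x}
  u_tt = 2 B x^{2} + C x^{2} e^{t x}
Term by term:
  3·u_xx = 6 A + 6 B t^{2} + 3 C t^{2} e^{t x}
  -u_xtt = - 4 B x - C t x^{2} e^{t x} - 2 C x e^{t x}
  1/3·u_tt = \frac{2 B x^{2}}{3} + \frac{C x^{2} e^{t x}}{3}
So the left-hand side equals
  6 A + 6 B t^{2} + \frac{2 B x^{2}}{3} - 4 B x + 3 C t^{2} e^{t x} - C t x^{2} e^{t x} + \frac{C x^{2} e^{t x}}{3} - 2 C x e^{t x}
This must equal f(x, t) identically; expanded, f = 9 t^{2} e^{t x} + 6 t^{2} - 3 t x^{2} e^{t x} + x^{2} e^{t x} + \frac{2 x^{2}}{3} - 6 x e^{t x} - 4 x + 6.
Matching coefficients of the independent functions:
  [constant term]:  6 A = 6
  [t^{2}]:  6 B = 6
  [x]:  - 4 B = -4
  [x^{2}]:  \frac{2 B}{3} = \frac{2}{3}
  [t^{2} e^{t x}]:  3 C = 9
  [x e^{t x}]:  - 2 C = -6
  [x^{2} e^{t x}]:  \frac{C}{3} = 1
  [t x^{2} e^{t x}]:  - C = -3
Solving: A = 1, B = 1, C = 3.
Check against the point condition:
  u(0, 0) = 3  ⟹  C = 3  ✓
Hence u(x, t) = t^{2} x^{2} + x^{2} + 3 e^{t x}.

Answer: u(x, t) = t^{2} x^{2} + x^{2} + 3 e^{t x}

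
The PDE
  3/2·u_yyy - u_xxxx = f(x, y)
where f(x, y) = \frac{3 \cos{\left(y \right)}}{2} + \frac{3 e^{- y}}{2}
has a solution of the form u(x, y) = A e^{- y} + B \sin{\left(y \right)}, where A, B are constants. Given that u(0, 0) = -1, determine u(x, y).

Substitute the ansatz u = A e^{- y} + B \sin{\left(y \right)} into the left-hand side.
Derivatives of the ansatz:
  u_yyy = - A e^{- y} - B \cos{\left(y \right)}
  u_xxxx = 0
Term by term:
  3/2·u_yyy = - \frac{3 A e^{- y}}{2} - \frac{3 B \cos{\left(y \right)}}{2}
  -u_xxxx = 0
So the left-hand side equals
  - \frac{3 A e^{- y}}{2} - \frac{3 B \cos{\left(y \right)}}{2}
This must equal f(x, y) = \frac{3 \cos{\left(y \right)}}{2} + \frac{3 e^{- y}}{2} identically.
Matching coefficients of the independent functions:
  [e^{- y}]:  - \frac{3 A}{2} = \frac{3}{2}
  [\cos{\left(y \right)}]:  - \frac{3 B}{2} = \frac{3}{2}
Solving: A = -1, B = -1.
Check against the point condition:
  u(0, 0) = -1  ⟹  A = -1  ✓
Hence u(x, y) = - \sin{\left(y \right)} - e^{- y}.

Answer: u(x, y) = - \sin{\left(y \right)} - e^{- y}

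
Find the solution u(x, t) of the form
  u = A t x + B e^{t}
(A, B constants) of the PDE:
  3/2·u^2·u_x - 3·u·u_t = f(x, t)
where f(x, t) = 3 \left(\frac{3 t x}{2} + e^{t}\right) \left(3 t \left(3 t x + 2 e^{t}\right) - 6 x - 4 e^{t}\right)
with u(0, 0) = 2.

Answer: u(x, t) = 3 t x + 2 e^{t}

Derivation:
Substitute the ansatz u = A t x + B e^{t} into the left-hand side.
Derivatives of the ansatz:
  u_x = A t
  u_t = A x + B e^{t}
Term by term:
  3/2·u^2·u_x = \frac{3 A^{3} t^{3} x^{2}}{2} + 3 A^{2} B t^{2} x e^{t} + \frac{3 A B^{2} t e^{2 t}}{2}
  -3·u·u_t = - 3 A^{2} t x^{2} - 3 A B t x e^{t} - 3 A B x e^{t} - 3 B^{2} e^{2 t}
So the left-hand side equals
  \frac{3 A^{3} t^{3} x^{2}}{2} + 3 A^{2} B t^{2} x e^{t} - 3 A^{2} t x^{2} + \frac{3 A B^{2} t e^{2 t}}{2} - 3 A B t x e^{t} - 3 A B x e^{t} - 3 B^{2} e^{2 t}
This must equal f(x, t) identically; expanded, f = \frac{81 t^{3} x^{2}}{2} + 54 t^{2} x e^{t} - 27 t x^{2} - 18 t x e^{t} + 18 t e^{2 t} - 18 x e^{t} - 12 e^{2 t}.
Matching coefficients of the independent functions:
  [t x^{2}]:  - 3 A^{2} = -27
  [t e^{2 t}]:  \frac{3 A B^{2}}{2} = 18
  [t^{3} x^{2}]:  \frac{3 A^{3}}{2} = \frac{81}{2}
  [x e^{t}, t x e^{t}]:  - 3 A B = -18
  [t^{2} x e^{t}]:  3 A^{2} B = 54
  [e^{2 t}]:  - 3 B^{2} = -12
Solving: A = 3, B = 2.
Check against the point condition:
  u(0, 0) = 2  ⟹  B = 2  ✓
Hence u(x, t) = 3 t x + 2 e^{t}.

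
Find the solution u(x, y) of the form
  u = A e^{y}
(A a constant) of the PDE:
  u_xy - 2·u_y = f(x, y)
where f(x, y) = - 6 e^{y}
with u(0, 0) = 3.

Substitute the ansatz u = A e^{y} into the left-hand side.
Derivatives of the ansatz:
  u_xy = 0
  u_y = A e^{y}
Term by term:
  u_xy = 0
  -2·u_y = - 2 A e^{y}
So the left-hand side equals
  - 2 A e^{y}
This must equal f(x, y) = - 6 e^{y} identically.
Matching coefficients of the independent functions:
  [e^{y}]:  - 2 A = -6
Solving: A = 3.
Check against the point condition:
  u(0, 0) = 3  ⟹  A = 3  ✓
Hence u(x, y) = 3 e^{y}.

Answer: u(x, y) = 3 e^{y}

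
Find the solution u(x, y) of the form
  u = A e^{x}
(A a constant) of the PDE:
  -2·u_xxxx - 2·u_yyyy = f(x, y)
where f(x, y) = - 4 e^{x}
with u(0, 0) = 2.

Substitute the ansatz u = A e^{x} into the left-hand side.
Derivatives of the ansatz:
  u_xxxx = A e^{x}
  u_yyyy = 0
Term by term:
  -2·u_xxxx = - 2 A e^{x}
  -2·u_yyyy = 0
So the left-hand side equals
  - 2 A e^{x}
This must equal f(x, y) = - 4 e^{x} identically.
Matching coefficients of the independent functions:
  [e^{x}]:  - 2 A = -4
Solving: A = 2.
Check against the point condition:
  u(0, 0) = 2  ⟹  A = 2  ✓
Hence u(x, y) = 2 e^{x}.

Answer: u(x, y) = 2 e^{x}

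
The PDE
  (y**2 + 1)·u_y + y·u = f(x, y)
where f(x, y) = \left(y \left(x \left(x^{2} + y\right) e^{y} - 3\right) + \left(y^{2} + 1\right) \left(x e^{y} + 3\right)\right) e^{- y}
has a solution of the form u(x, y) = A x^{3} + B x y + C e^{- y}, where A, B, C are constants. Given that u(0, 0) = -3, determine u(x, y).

Substitute the ansatz u = A x^{3} + B x y + C e^{- y} into the left-hand side.
Derivatives of the ansatz:
  u_y = B x - C e^{- y}
Term by term:
  (y**2 + 1)·u_y = B x y^{2} + B x - C y^{2} e^{- y} - C e^{- y}
  y·u = A x^{3} y + B x y^{2} + C y e^{- y}
So the left-hand side equals
  A x^{3} y + 2 B x y^{2} + B x - C y^{2} e^{- y} + C y e^{- y} - C e^{- y}
This must equal f(x, y) identically; expanded, f = x^{3} y + 2 x y^{2} + x + 3 y^{2} e^{- y} - 3 y e^{- y} + 3 e^{- y}.
Matching coefficients of the independent functions:
  [x]:  B = 1
  [x y^{2}]:  2 B = 2
  [x^{3} y]:  A = 1
  [y e^{- y}]:  C = -3
  [y^{2} e^{- y}, e^{- y}]:  - C = 3
Solving: A = 1, B = 1, C = -3.
Check against the point condition:
  u(0, 0) = -3  ⟹  C = -3  ✓
Hence u(x, y) = x^{3} + x y - 3 e^{- y}.

Answer: u(x, y) = x^{3} + x y - 3 e^{- y}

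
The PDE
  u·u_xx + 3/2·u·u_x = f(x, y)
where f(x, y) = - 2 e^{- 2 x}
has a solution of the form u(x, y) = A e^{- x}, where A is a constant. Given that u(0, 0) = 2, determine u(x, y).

Answer: u(x, y) = 2 e^{- x}

Derivation:
Substitute the ansatz u = A e^{- x} into the left-hand side.
Derivatives of the ansatz:
  u_xx = A e^{- x}
  u_x = - A e^{- x}
Term by term:
  u·u_xx = A^{2} e^{- 2 x}
  3/2·u·u_x = - \frac{3 A^{2} e^{- 2 x}}{2}
So the left-hand side equals
  - \frac{A^{2} e^{- 2 x}}{2}
This must equal f(x, y) = - 2 e^{- 2 x} identically.
Matching coefficients of the independent functions:
  [e^{- 2 x}]:  - \frac{A^{2}}{2} = -2
These equations allow (A) = (-2) or (2).
Impose the point condition(s):
  u(0, 0) = 2  ⟹  A = 2
Only A = 2 satisfies everything.
Hence u(x, y) = 2 e^{- x}.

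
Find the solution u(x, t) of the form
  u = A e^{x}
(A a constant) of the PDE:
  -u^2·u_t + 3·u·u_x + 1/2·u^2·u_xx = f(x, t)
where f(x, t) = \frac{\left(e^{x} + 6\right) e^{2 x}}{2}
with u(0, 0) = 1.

Substitute the ansatz u = A e^{x} into the left-hand side.
Derivatives of the ansatz:
  u_t = 0
  u_x = A e^{x}
  u_xx = A e^{x}
Term by term:
  -u^2·u_t = 0
  3·u·u_x = 3 A^{2} e^{2 x}
  1/2·u^2·u_xx = \frac{A^{3} e^{3 x}}{2}
So the left-hand side equals
  \frac{A^{3} e^{3 x}}{2} + 3 A^{2} e^{2 x}
This must equal f(x, t) = \frac{\left(e^{x} + 6\right) e^{2 x}}{2} identically.
Matching coefficients of the independent functions:
  [e^{2 x}]:  3 A^{2} = 3
  [e^{3 x}]:  \frac{A^{3}}{2} = \frac{1}{2}
Solving: A = 1.
Check against the point condition:
  u(0, 0) = 1  ⟹  A = 1  ✓
Hence u(x, t) = e^{x}.

Answer: u(x, t) = e^{x}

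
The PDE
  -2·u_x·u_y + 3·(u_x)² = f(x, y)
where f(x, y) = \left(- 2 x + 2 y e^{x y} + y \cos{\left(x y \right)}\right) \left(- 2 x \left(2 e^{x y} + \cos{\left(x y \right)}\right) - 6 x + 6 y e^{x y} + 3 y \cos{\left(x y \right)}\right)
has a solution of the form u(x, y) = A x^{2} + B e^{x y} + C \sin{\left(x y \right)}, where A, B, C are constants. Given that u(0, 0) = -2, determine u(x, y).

Substitute the ansatz u = A x^{2} + B e^{x y} + C \sin{\left(x y \right)} into the left-hand side.
Derivatives of the ansatz:
  u_x = 2 A x + B y e^{x y} + C y \cos{\left(x y \right)}
  u_y = B x e^{x y} + C x \cos{\left(x y \right)}
Term by term:
  -2·u_x·u_y = - 4 A B x^{2} e^{x y} - 4 A C x^{2} \cos{\left(x y \right)} - 2 B^{2} x y e^{2 x y} - 4 B C x y e^{x y} \cos{\left(x y \right)} - 2 C^{2} x y \cos^{2}{\left(x y \right)}
  3·(u_x)² = 12 A^{2} x^{2} + 12 A B x y e^{x y} + 12 A C x y \cos{\left(x y \right)} + 3 B^{2} y^{2} e^{2 x y} + 6 B C y^{2} e^{x y} \cos{\left(x y \right)} + 3 C^{2} y^{2} \cos^{2}{\left(x y \right)}
So the left-hand side equals
  12 A^{2} x^{2} - 4 A B x^{2} e^{x y} + 12 A B x y e^{x y} - 4 A C x^{2} \cos{\left(x y \right)} + 12 A C x y \cos{\left(x y \right)} - 2 B^{2} x y e^{2 x y} + 3 B^{2} y^{2} e^{2 x y} - 4 B C x y e^{x y} \cos{\left(x y \right)} + 6 B C y^{2} e^{x y} \cos{\left(x y \right)} - 2 C^{2} x y \cos^{2}{\left(x y \right)} + 3 C^{2} y^{2} \cos^{2}{\left(x y \right)}
This must equal f(x, y) identically; expanded, f = 8 x^{2} e^{x y} + 4 x^{2} \cos{\left(x y \right)} + 12 x^{2} - 8 x y e^{2 x y} - 8 x y e^{x y} \cos{\left(x y \right)} - 24 x y e^{x y} - 2 x y \cos^{2}{\left(x y \right)} - 12 x y \cos{\left(x y \right)} + 12 y^{2} e^{2 x y} + 12 y^{2} e^{x y} \cos{\left(x y \right)} + 3 y^{2} \cos^{2}{\left(x y \right)}.
Matching coefficients of the independent functions:
  [x^{2}]:  12 A^{2} = 12
  [x^{2} e^{x y}]:  - 4 A B = 8
  [x^{2} \cos{\left(x y \right)}]:  - 4 A C = 4
  [y^{2} e^{2 x y}]:  3 B^{2} = 12
  [y^{2} \cos^{2}{\left(x y \right)}]:  3 C^{2} = 3
  [x y e^{x y}]:  12 A B = -24
  [x y e^{2 x y}]:  - 2 B^{2} = -8
  [x y \cos{\left(x y \right)}]:  12 A C = -12
  [x y \cos^{2}{\left(x y \right)}]:  - 2 C^{2} = -2
  [y^{2} e^{x y} \cos{\left(x y \right)}]:  6 B C = 12
  [x y e^{x y} \cos{\left(x y \right)}]:  - 4 B C = -8
These equations allow (A, B, C) = (-1, 2, 1) or (1, -2, -1).
Impose the point condition(s):
  u(0, 0) = -2  ⟹  B = -2
Only A = 1, B = -2, C = -1 satisfies everything.
Hence u(x, y) = x^{2} - 2 e^{x y} - \sin{\left(x y \right)}.

Answer: u(x, y) = x^{2} - 2 e^{x y} - \sin{\left(x y \right)}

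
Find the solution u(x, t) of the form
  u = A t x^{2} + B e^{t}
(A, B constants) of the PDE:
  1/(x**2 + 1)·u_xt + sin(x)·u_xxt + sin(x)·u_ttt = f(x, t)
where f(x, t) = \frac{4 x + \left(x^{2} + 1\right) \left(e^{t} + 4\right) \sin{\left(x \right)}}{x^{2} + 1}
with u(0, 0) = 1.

Substitute the ansatz u = A t x^{2} + B e^{t} into the left-hand side.
Derivatives of the ansatz:
  u_xt = 2 A x
  u_xxt = 2 A
  u_ttt = B e^{t}
Term by term:
  1/(x**2 + 1)·u_xt = \frac{2 A x}{x^{2} + 1}
  sin(x)·u_xxt = 2 A \sin{\left(x \right)}
  sin(x)·u_ttt = B e^{t} \sin{\left(x \right)}
So the left-hand side equals
  \frac{2 A x}{x^{2} + 1} + 2 A \sin{\left(x \right)} + B e^{t} \sin{\left(x \right)}
This must equal f(x, t) identically; expanded, f = \frac{4 x}{x^{2} + 1} + e^{t} \sin{\left(x \right)} + 4 \sin{\left(x \right)}.
Matching coefficients of the independent functions:
  [\frac{x}{x^{2} + 1}, \sin{\left(x \right)}]:  2 A = 4
  [e^{t} \sin{\left(x \right)}]:  B = 1
Solving: A = 2, B = 1.
Check against the point condition:
  u(0, 0) = 1  ⟹  B = 1  ✓
Hence u(x, t) = 2 t x^{2} + e^{t}.

Answer: u(x, t) = 2 t x^{2} + e^{t}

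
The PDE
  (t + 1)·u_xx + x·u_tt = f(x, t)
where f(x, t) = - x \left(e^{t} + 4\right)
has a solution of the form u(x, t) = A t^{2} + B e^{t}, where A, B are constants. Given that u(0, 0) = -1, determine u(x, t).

Substitute the ansatz u = A t^{2} + B e^{t} into the left-hand side.
Derivatives of the ansatz:
  u_xx = 0
  u_tt = 2 A + B e^{t}
Term by term:
  (t + 1)·u_xx = 0
  x·u_tt = 2 A x + B x e^{t}
So the left-hand side equals
  2 A x + B x e^{t}
This must equal f(x, t) = - x \left(e^{t} + 4\right) identically.
Matching coefficients of the independent functions:
  [x]:  2 A = -4
  [x e^{t}]:  B = -1
Solving: A = -2, B = -1.
Check against the point condition:
  u(0, 0) = -1  ⟹  B = -1  ✓
Hence u(x, t) = - 2 t^{2} - e^{t}.

Answer: u(x, t) = - 2 t^{2} - e^{t}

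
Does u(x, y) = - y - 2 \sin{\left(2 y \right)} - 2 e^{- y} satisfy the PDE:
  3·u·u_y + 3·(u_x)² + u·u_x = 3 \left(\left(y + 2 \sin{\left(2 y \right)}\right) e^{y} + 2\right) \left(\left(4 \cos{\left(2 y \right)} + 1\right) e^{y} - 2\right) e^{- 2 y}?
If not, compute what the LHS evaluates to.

Answer: Yes

Derivation:
Evaluate each term of the left-hand side for u = - y - 2 \sin{\left(2 y \right)} - 2 e^{- y}.
Derivatives:
  u_y = - 4 \cos{\left(2 y \right)} - 1 + 2 e^{- y}
  u_x = 0
Terms:
  3·u·u_y = 3 \left(\left(y + 2 \sin{\left(2 y \right)}\right) e^{y} + 2\right) \left(\left(4 \cos{\left(2 y \right)} + 1\right) e^{y} - 2\right) e^{- 2 y}
  3·(u_x)² = 0
  u·u_x = 0
Sum: LHS = 3 \left(\left(y + 2 \sin{\left(2 y \right)}\right) e^{y} + 2\right) \left(\left(4 \cos{\left(2 y \right)} + 1\right) e^{y} - 2\right) e^{- 2 y}
This is exactly the given right-hand side, so u is a solution.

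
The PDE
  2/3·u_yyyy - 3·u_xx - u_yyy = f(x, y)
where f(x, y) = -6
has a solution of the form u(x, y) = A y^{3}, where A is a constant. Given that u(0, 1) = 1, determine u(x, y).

Answer: u(x, y) = y^{3}

Derivation:
Substitute the ansatz u = A y^{3} into the left-hand side.
Derivatives of the ansatz:
  u_yyyy = 0
  u_xx = 0
  u_yyy = 6 A
Term by term:
  2/3·u_yyyy = 0
  -3·u_xx = 0
  -u_yyy = - 6 A
So the left-hand side equals
  - 6 A
This must equal f(x, y) = -6 identically.
Matching coefficients of the independent functions:
  [constant term]:  - 6 A = -6
Solving: A = 1.
Check against the point condition:
  u(0, 1) = 1  ⟹  A = 1  ✓
Hence u(x, y) = y^{3}.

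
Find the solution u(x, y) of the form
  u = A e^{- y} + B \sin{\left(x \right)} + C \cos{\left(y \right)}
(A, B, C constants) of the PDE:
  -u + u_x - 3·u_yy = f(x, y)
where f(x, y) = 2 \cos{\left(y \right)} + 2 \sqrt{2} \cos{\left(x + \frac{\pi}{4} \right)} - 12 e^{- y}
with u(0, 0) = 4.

Substitute the ansatz u = A e^{- y} + B \sin{\left(x \right)} + C \cos{\left(y \right)} into the left-hand side.
Derivatives of the ansatz:
  u_x = B \cos{\left(x \right)}
  u_yy = A e^{- y} - C \cos{\left(y \right)}
Term by term:
  -u = - A e^{- y} - B \sin{\left(x \right)} - C \cos{\left(y \right)}
  u_x = B \cos{\left(x \right)}
  -3·u_yy = - 3 A e^{- y} + 3 C \cos{\left(y \right)}
So the left-hand side equals
  - 4 A e^{- y} - B \sin{\left(x \right)} + B \cos{\left(x \right)} + 2 C \cos{\left(y \right)}
This must equal f(x, y) identically; expanded, f = - 2 \sin{\left(x \right)} + 2 \cos{\left(x \right)} + 2 \cos{\left(y \right)} - 12 e^{- y}.
Matching coefficients of the independent functions:
  [e^{- y}]:  - 4 A = -12
  [\sin{\left(x \right)}]:  - B = -2
  [\cos{\left(x \right)}]:  B = 2
  [\cos{\left(y \right)}]:  2 C = 2
Solving: A = 3, B = 2, C = 1.
Check against the point condition:
  u(0, 0) = 4  ⟹  A + C = 4  ✓
Hence u(x, y) = 2 \sin{\left(x \right)} + \cos{\left(y \right)} + 3 e^{- y}.

Answer: u(x, y) = 2 \sin{\left(x \right)} + \cos{\left(y \right)} + 3 e^{- y}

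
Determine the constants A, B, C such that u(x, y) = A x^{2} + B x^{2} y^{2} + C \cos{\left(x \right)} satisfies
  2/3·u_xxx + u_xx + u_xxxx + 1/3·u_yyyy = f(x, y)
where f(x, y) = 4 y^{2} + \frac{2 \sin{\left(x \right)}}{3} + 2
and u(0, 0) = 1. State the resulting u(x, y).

Substitute the ansatz u = A x^{2} + B x^{2} y^{2} + C \cos{\left(x \right)} into the left-hand side.
Derivatives of the ansatz:
  u_xxx = C \sin{\left(x \right)}
  u_xx = 2 A + 2 B y^{2} - C \cos{\left(x \right)}
  u_xxxx = C \cos{\left(x \right)}
  u_yyyy = 0
Term by term:
  2/3·u_xxx = \frac{2 C \sin{\left(x \right)}}{3}
  u_xx = 2 A + 2 B y^{2} - C \cos{\left(x \right)}
  u_xxxx = C \cos{\left(x \right)}
  1/3·u_yyyy = 0
So the left-hand side equals
  2 A + 2 B y^{2} + \frac{2 C \sin{\left(x \right)}}{3}
This must equal f(x, y) = 4 y^{2} + \frac{2 \sin{\left(x \right)}}{3} + 2 identically.
Matching coefficients of the independent functions:
  [constant term]:  2 A = 2
  [y^{2}]:  2 B = 4
  [\sin{\left(x \right)}]:  \frac{2 C}{3} = \frac{2}{3}
Solving: A = 1, B = 2, C = 1.
Check against the point condition:
  u(0, 0) = 1  ⟹  C = 1  ✓
Hence u(x, y) = 2 x^{2} y^{2} + x^{2} + \cos{\left(x \right)}.

Answer: u(x, y) = 2 x^{2} y^{2} + x^{2} + \cos{\left(x \right)}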